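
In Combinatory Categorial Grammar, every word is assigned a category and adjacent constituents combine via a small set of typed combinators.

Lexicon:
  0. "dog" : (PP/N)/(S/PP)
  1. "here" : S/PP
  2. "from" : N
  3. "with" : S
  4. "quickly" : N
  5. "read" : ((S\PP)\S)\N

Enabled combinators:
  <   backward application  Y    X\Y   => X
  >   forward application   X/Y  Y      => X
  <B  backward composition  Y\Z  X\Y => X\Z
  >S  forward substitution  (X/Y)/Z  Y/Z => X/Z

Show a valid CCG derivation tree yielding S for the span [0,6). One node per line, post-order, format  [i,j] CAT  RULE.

[0,6] S   <
  [0,3] PP   >
    [0,2] PP/N   >
      [0,1] "dog" : (PP/N)/(S/PP)
      [1,2] "here" : S/PP
    [2,3] "from" : N
  [3,6] S\PP   <
    [3,4] "with" : S
    [4,6] (S\PP)\S   <
      [4,5] "quickly" : N
      [5,6] "read" : ((S\PP)\S)\N

[0,1] (PP/N)/(S/PP)  lex  "dog"
[1,2] S/PP  lex  "here"
[0,2] PP/N  >  k=1
[2,3] N  lex  "from"
[0,3] PP  >  k=2
[3,4] S  lex  "with"
[4,5] N  lex  "quickly"
[5,6] ((S\PP)\S)\N  lex  "read"
[4,6] (S\PP)\S  <  k=5
[3,6] S\PP  <  k=4
[0,6] S  <  k=3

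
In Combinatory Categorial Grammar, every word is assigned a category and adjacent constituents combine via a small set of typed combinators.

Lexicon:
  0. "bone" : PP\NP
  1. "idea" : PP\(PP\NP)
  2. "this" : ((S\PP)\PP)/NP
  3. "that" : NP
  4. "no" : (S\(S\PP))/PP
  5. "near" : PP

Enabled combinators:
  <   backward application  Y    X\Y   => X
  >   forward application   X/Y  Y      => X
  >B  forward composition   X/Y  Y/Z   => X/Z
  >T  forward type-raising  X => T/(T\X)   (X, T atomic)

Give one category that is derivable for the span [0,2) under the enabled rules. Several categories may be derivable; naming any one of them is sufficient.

[0,6] S   <
  [0,4] S\PP   <
    [0,2] PP   <
      [0,1] "bone" : PP\NP
      [1,2] "idea" : PP\(PP\NP)
    [2,4] (S\PP)\PP   >
      [2,3] "this" : ((S\PP)\PP)/NP
      [3,4] "that" : NP
  [4,6] S\(S\PP)   >
    [4,5] "no" : (S\(S\PP))/PP
    [5,6] "near" : PP

PP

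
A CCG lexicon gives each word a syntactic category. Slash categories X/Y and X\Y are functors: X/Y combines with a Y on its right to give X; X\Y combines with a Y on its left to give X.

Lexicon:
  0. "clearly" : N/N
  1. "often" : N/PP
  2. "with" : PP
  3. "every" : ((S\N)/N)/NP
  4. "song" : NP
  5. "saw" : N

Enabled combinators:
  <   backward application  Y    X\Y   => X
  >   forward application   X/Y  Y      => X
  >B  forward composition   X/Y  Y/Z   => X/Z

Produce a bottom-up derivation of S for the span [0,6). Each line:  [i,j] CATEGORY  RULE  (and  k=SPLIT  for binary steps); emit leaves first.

[0,1] N/N  lex  "clearly"
[1,2] N/PP  lex  "often"
[0,2] N/PP  >B  k=1
[2,3] PP  lex  "with"
[0,3] N  >  k=2
[3,4] ((S\N)/N)/NP  lex  "every"
[4,5] NP  lex  "song"
[3,5] (S\N)/N  >  k=4
[5,6] N  lex  "saw"
[3,6] S\N  >  k=5
[0,6] S  <  k=3

[0,6] S   <
  [0,3] N   >
    [0,2] N/PP   >B
      [0,1] "clearly" : N/N
      [1,2] "often" : N/PP
    [2,3] "with" : PP
  [3,6] S\N   >
    [3,5] (S\N)/N   >
      [3,4] "every" : ((S\N)/N)/NP
      [4,5] "song" : NP
    [5,6] "saw" : N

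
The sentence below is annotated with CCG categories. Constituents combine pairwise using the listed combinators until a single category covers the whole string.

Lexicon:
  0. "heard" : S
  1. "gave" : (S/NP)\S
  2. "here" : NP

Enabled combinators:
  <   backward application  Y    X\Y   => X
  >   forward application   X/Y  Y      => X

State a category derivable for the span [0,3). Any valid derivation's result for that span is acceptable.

[0,3] S   >
  [0,2] S/NP   <
    [0,1] "heard" : S
    [1,2] "gave" : (S/NP)\S
  [2,3] "here" : NP

S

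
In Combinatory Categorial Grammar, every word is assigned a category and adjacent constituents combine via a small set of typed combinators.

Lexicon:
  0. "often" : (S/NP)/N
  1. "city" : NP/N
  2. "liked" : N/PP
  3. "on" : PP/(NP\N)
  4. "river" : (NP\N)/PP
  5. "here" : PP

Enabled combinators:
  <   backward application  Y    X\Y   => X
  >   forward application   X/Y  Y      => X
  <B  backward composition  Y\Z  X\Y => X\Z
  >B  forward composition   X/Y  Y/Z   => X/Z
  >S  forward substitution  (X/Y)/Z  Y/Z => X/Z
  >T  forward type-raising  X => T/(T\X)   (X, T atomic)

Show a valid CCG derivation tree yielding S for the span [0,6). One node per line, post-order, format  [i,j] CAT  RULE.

[0,6] S   >
  [0,3] S/PP   >B
    [0,2] S/N   >S
      [0,1] "often" : (S/NP)/N
      [1,2] "city" : NP/N
    [2,3] "liked" : N/PP
  [3,6] PP   >
    [3,4] "on" : PP/(NP\N)
    [4,6] NP\N   >
      [4,5] "river" : (NP\N)/PP
      [5,6] "here" : PP

[0,1] (S/NP)/N  lex  "often"
[1,2] NP/N  lex  "city"
[0,2] S/N  >S  k=1
[2,3] N/PP  lex  "liked"
[0,3] S/PP  >B  k=2
[3,4] PP/(NP\N)  lex  "on"
[4,5] (NP\N)/PP  lex  "river"
[5,6] PP  lex  "here"
[4,6] NP\N  >  k=5
[3,6] PP  >  k=4
[0,6] S  >  k=3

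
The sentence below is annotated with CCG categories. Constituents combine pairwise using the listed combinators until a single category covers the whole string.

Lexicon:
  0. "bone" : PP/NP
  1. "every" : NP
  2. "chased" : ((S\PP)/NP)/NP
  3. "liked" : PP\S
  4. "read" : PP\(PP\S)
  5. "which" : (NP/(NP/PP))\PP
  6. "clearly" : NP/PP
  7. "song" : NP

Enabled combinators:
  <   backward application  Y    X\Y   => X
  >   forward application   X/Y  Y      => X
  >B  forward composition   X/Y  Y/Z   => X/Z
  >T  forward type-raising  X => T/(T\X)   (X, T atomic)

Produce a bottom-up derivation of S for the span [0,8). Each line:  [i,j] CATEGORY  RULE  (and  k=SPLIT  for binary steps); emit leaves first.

[0,1] PP/NP  lex  "bone"
[1,2] NP  lex  "every"
[0,2] PP  >  k=1
[2,3] ((S\PP)/NP)/NP  lex  "chased"
[3,4] PP\S  lex  "liked"
[4,5] PP\(PP\S)  lex  "read"
[3,5] PP  <  k=4
[5,6] (NP/(NP/PP))\PP  lex  "which"
[3,6] NP/(NP/PP)  <  k=5
[6,7] NP/PP  lex  "clearly"
[3,7] NP  >  k=6
[2,7] (S\PP)/NP  >  k=3
[7,8] NP  lex  "song"
[2,8] S\PP  >  k=7
[0,8] S  <  k=2

[0,8] S   <
  [0,2] PP   >
    [0,1] "bone" : PP/NP
    [1,2] "every" : NP
  [2,8] S\PP   >
    [2,7] (S\PP)/NP   >
      [2,3] "chased" : ((S\PP)/NP)/NP
      [3,7] NP   >
        [3,6] NP/(NP/PP)   <
          [3,5] PP   <
            [3,4] "liked" : PP\S
            [4,5] "read" : PP\(PP\S)
          [5,6] "which" : (NP/(NP/PP))\PP
        [6,7] "clearly" : NP/PP
    [7,8] "song" : NP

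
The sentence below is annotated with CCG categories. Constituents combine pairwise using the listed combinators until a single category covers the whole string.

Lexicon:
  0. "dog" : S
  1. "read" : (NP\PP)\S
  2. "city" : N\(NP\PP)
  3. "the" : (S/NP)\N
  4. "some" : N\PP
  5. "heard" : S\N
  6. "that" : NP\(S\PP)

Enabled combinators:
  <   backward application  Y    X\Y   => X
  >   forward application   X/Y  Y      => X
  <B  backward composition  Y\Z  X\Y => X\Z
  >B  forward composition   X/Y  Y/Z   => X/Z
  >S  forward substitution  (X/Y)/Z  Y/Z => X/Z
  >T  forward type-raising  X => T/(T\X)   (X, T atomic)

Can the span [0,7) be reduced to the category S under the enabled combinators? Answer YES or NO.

[0,7] S   >
  [0,4] S/NP   <
    [0,3] N   >
      [0,1] N/(N\S)   >T
        [0,1] "dog" : S
      [1,3] N\S   <B
        [1,2] "read" : (NP\PP)\S
        [2,3] "city" : N\(NP\PP)
    [3,4] "the" : (S/NP)\N
  [4,7] NP   <
    [4,6] S\PP   <B
      [4,5] "some" : N\PP
      [5,6] "heard" : S\N
    [6,7] "that" : NP\(S\PP)

YES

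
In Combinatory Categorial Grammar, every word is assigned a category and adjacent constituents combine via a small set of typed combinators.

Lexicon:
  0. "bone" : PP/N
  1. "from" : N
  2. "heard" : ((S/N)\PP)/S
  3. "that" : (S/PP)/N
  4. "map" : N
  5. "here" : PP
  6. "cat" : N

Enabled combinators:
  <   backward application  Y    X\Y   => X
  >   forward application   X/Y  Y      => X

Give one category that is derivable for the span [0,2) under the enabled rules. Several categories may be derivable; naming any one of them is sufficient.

PP

[0,7] S   >
  [0,6] S/N   <
    [0,2] PP   >
      [0,1] "bone" : PP/N
      [1,2] "from" : N
    [2,6] (S/N)\PP   >
      [2,3] "heard" : ((S/N)\PP)/S
      [3,6] S   >
        [3,5] S/PP   >
          [3,4] "that" : (S/PP)/N
          [4,5] "map" : N
        [5,6] "here" : PP
  [6,7] "cat" : N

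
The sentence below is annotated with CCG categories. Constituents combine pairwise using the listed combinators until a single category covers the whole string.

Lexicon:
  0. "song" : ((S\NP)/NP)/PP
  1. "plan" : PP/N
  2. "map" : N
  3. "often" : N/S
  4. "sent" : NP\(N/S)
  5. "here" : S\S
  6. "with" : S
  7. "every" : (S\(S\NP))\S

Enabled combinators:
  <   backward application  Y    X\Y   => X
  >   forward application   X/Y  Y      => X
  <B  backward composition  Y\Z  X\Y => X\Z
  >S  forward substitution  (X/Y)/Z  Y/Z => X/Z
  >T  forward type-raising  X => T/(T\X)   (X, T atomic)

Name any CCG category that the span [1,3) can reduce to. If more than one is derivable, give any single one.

[0,8] S   <
  [0,6] S\NP   <B
    [0,5] S\NP   >
      [0,3] (S\NP)/NP   >
        [0,1] "song" : ((S\NP)/NP)/PP
        [1,3] PP   >
          [1,2] "plan" : PP/N
          [2,3] "map" : N
      [3,5] NP   <
        [3,4] "often" : N/S
        [4,5] "sent" : NP\(N/S)
    [5,6] "here" : S\S
  [6,8] S\(S\NP)   <
    [6,7] "with" : S
    [7,8] "every" : (S\(S\NP))\S

PP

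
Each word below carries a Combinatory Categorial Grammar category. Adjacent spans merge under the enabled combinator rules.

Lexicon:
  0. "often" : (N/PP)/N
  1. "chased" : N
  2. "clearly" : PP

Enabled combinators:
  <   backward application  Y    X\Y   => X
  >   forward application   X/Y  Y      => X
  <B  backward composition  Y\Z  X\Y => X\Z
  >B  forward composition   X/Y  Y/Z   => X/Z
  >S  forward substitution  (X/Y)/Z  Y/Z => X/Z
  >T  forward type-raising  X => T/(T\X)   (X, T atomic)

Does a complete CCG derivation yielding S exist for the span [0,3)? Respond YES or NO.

NO

(N/PP)/N N PP
CKY chart[0,3] = {N, N/(N\N), N/(PP\PP), NP/(NP\N), PP/(PP\N), S/(S\N)}; S ∉ chart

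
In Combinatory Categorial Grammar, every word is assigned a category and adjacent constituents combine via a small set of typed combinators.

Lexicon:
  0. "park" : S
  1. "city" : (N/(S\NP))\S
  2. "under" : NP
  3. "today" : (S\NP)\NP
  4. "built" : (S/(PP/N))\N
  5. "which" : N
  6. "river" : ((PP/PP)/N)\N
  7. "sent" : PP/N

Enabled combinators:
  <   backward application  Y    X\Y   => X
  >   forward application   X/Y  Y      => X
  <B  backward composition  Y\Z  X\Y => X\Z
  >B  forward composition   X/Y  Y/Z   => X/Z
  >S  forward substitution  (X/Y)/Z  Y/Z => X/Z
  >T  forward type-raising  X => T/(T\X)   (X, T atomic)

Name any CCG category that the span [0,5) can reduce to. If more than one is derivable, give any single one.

S/(PP/N)

[0,8] S   >
  [0,5] S/(PP/N)   <
    [0,4] N   >
      [0,2] N/(S\NP)   <
        [0,1] "park" : S
        [1,2] "city" : (N/(S\NP))\S
      [2,4] S\NP   <
        [2,3] "under" : NP
        [3,4] "today" : (S\NP)\NP
    [4,5] "built" : (S/(PP/N))\N
  [5,8] PP/N   >S
    [5,7] (PP/PP)/N   <
      [5,6] "which" : N
      [6,7] "river" : ((PP/PP)/N)\N
    [7,8] "sent" : PP/N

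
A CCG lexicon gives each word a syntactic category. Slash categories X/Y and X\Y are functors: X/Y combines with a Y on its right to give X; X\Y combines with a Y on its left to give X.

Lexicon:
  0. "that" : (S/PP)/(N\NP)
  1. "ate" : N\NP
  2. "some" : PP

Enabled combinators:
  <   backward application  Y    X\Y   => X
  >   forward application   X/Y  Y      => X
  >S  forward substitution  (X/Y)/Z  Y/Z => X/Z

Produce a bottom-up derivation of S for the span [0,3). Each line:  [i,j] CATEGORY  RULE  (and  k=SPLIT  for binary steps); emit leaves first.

[0,3] S   >
  [0,2] S/PP   >
    [0,1] "that" : (S/PP)/(N\NP)
    [1,2] "ate" : N\NP
  [2,3] "some" : PP

[0,1] (S/PP)/(N\NP)  lex  "that"
[1,2] N\NP  lex  "ate"
[0,2] S/PP  >  k=1
[2,3] PP  lex  "some"
[0,3] S  >  k=2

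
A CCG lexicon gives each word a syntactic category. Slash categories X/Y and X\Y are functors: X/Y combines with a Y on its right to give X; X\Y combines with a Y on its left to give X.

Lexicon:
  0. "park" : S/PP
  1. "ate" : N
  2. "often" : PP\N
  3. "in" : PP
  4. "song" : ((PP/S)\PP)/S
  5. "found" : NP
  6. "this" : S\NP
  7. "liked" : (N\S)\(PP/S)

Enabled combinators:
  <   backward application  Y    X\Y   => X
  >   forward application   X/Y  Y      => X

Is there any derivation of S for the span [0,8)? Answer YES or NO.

S/PP N PP\N PP ((PP/S)\PP)/S NP S\NP (N\S)\(PP/S)
CKY chart[0,8] = {N}; S ∉ chart

NO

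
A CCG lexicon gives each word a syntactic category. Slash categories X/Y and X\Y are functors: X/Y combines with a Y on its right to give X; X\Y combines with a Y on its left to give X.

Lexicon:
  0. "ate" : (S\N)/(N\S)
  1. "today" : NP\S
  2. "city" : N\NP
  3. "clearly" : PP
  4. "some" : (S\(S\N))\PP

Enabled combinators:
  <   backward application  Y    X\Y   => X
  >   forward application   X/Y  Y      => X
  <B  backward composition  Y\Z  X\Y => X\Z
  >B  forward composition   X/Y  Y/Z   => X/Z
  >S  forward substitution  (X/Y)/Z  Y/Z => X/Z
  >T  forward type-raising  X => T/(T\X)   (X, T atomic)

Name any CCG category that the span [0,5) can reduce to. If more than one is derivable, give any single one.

[0,5] S   <
  [0,3] S\N   >
    [0,1] "ate" : (S\N)/(N\S)
    [1,3] N\S   <B
      [1,2] "today" : NP\S
      [2,3] "city" : N\NP
  [3,5] S\(S\N)   <
    [3,4] "clearly" : PP
    [4,5] "some" : (S\(S\N))\PP

S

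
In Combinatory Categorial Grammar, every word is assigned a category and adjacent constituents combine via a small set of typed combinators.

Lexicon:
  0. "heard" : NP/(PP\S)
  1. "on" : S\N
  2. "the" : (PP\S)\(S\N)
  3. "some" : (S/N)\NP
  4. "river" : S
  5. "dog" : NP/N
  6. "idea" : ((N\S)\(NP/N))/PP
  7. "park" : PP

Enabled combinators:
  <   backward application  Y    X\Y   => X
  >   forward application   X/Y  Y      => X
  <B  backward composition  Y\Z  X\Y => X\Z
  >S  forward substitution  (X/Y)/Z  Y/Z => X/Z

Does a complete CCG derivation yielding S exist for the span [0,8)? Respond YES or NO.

[0,8] S   >
  [0,4] S/N   <
    [0,3] NP   >
      [0,1] "heard" : NP/(PP\S)
      [1,3] PP\S   <
        [1,2] "on" : S\N
        [2,3] "the" : (PP\S)\(S\N)
    [3,4] "some" : (S/N)\NP
  [4,8] N   <
    [4,5] "river" : S
    [5,8] N\S   <
      [5,6] "dog" : NP/N
      [6,8] (N\S)\(NP/N)   >
        [6,7] "idea" : ((N\S)\(NP/N))/PP
        [7,8] "park" : PP

YES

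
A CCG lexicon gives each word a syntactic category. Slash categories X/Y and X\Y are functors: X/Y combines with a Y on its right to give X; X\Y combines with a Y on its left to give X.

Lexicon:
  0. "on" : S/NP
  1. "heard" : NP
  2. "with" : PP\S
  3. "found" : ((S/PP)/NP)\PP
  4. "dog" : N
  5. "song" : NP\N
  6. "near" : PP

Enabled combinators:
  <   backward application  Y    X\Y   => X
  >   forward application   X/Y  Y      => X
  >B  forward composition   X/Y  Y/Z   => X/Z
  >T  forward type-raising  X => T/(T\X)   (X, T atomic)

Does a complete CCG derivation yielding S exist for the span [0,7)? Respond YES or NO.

YES

[0,7] S   >
  [0,6] S/PP   >
    [0,4] (S/PP)/NP   <
      [0,3] PP   <
        [0,2] S   >
          [0,1] "on" : S/NP
          [1,2] "heard" : NP
        [2,3] "with" : PP\S
      [3,4] "found" : ((S/PP)/NP)\PP
    [4,6] NP   <
      [4,5] "dog" : N
      [5,6] "song" : NP\N
  [6,7] "near" : PP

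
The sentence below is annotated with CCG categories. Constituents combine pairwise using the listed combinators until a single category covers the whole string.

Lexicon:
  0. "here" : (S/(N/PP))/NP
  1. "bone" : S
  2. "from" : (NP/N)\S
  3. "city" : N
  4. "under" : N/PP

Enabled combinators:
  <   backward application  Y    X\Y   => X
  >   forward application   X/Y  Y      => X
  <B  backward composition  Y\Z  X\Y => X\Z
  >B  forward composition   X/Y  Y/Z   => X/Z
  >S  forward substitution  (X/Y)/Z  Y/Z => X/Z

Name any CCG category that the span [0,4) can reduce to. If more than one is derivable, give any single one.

[0,5] S   >
  [0,4] S/(N/PP)   >
    [0,1] "here" : (S/(N/PP))/NP
    [1,4] NP   >
      [1,3] NP/N   <
        [1,2] "bone" : S
        [2,3] "from" : (NP/N)\S
      [3,4] "city" : N
  [4,5] "under" : N/PP

S/(N/PP)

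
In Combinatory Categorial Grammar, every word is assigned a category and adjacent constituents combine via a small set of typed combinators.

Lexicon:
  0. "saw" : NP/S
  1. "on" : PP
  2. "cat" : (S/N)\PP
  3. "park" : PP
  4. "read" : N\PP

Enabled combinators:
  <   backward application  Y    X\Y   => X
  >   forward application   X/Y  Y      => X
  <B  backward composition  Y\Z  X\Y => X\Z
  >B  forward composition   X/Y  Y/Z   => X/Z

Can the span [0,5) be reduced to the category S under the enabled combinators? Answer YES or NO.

NO

NP/S PP (S/N)\PP PP N\PP
CKY chart[0,5] = {NP}; S ∉ chart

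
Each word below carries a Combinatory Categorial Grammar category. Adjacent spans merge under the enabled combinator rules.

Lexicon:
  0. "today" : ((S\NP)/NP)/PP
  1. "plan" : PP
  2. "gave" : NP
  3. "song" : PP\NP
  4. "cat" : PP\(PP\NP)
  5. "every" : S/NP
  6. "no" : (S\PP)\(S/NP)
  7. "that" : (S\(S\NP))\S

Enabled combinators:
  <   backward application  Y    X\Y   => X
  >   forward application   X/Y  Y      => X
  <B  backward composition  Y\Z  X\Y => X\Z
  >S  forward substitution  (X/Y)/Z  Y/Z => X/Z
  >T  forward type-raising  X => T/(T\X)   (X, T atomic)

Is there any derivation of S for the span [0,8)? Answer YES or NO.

YES

[0,8] S   <
  [0,3] S\NP   >
    [0,2] (S\NP)/NP   >
      [0,1] "today" : ((S\NP)/NP)/PP
      [1,2] "plan" : PP
    [2,3] "gave" : NP
  [3,8] S\(S\NP)   <
    [3,7] S   <
      [3,5] PP   <
        [3,4] "song" : PP\NP
        [4,5] "cat" : PP\(PP\NP)
      [5,7] S\PP   <
        [5,6] "every" : S/NP
        [6,7] "no" : (S\PP)\(S/NP)
    [7,8] "that" : (S\(S\NP))\S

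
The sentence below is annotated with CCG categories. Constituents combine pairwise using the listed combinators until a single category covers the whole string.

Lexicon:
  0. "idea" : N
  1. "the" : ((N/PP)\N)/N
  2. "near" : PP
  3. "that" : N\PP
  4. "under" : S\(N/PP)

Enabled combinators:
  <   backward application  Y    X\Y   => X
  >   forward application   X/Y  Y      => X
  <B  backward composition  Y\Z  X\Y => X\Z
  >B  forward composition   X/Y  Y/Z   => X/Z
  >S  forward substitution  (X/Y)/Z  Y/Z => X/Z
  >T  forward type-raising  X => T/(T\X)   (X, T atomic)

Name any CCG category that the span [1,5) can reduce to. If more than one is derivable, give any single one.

[0,5] S   <
  [0,1] "idea" : N
  [1,5] S\N   <B
    [1,4] (N/PP)\N   >
      [1,2] "the" : ((N/PP)\N)/N
      [2,4] N   <
        [2,3] "near" : PP
        [3,4] "that" : N\PP
    [4,5] "under" : S\(N/PP)

S\N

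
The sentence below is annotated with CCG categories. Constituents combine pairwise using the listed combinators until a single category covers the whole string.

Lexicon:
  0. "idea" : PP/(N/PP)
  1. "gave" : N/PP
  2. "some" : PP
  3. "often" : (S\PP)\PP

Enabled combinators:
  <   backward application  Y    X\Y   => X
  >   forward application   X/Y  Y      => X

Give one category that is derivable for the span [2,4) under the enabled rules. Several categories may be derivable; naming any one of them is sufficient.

[0,4] S   <
  [0,2] PP   >
    [0,1] "idea" : PP/(N/PP)
    [1,2] "gave" : N/PP
  [2,4] S\PP   <
    [2,3] "some" : PP
    [3,4] "often" : (S\PP)\PP

S\PP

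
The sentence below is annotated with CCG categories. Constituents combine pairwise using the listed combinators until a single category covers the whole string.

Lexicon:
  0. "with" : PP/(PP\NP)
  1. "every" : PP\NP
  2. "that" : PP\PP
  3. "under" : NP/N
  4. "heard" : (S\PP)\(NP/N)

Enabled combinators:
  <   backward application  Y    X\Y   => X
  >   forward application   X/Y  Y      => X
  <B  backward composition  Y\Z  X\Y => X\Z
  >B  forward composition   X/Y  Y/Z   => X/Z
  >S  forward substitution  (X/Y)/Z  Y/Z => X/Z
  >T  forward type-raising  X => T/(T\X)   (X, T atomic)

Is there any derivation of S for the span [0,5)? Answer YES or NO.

YES

[0,5] S   <
  [0,3] PP   >
    [0,1] "with" : PP/(PP\NP)
    [1,3] PP\NP   <B
      [1,2] "every" : PP\NP
      [2,3] "that" : PP\PP
  [3,5] S\PP   <
    [3,4] "under" : NP/N
    [4,5] "heard" : (S\PP)\(NP/N)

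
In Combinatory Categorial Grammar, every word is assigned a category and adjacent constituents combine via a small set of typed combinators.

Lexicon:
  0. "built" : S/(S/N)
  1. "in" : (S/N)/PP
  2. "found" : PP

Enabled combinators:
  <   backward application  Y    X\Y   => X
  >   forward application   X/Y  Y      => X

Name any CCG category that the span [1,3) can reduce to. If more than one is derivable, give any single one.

[0,3] S   >
  [0,1] "built" : S/(S/N)
  [1,3] S/N   >
    [1,2] "in" : (S/N)/PP
    [2,3] "found" : PP

S/N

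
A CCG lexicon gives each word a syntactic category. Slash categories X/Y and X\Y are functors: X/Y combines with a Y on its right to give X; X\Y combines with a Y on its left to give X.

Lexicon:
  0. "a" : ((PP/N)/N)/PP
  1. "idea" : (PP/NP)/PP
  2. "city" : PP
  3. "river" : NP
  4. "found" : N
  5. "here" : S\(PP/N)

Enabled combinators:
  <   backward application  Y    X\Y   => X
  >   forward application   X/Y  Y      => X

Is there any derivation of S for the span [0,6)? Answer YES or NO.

YES

[0,6] S   <
  [0,5] PP/N   >
    [0,4] (PP/N)/N   >
      [0,1] "a" : ((PP/N)/N)/PP
      [1,4] PP   >
        [1,3] PP/NP   >
          [1,2] "idea" : (PP/NP)/PP
          [2,3] "city" : PP
        [3,4] "river" : NP
    [4,5] "found" : N
  [5,6] "here" : S\(PP/N)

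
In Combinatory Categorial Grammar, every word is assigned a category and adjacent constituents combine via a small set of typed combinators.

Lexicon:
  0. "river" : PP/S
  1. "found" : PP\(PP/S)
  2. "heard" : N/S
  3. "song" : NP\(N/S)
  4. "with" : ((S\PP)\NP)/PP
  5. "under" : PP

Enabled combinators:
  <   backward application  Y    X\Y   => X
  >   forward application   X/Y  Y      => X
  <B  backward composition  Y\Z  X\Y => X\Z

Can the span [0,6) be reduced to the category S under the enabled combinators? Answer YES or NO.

[0,6] S   <
  [0,2] PP   <
    [0,1] "river" : PP/S
    [1,2] "found" : PP\(PP/S)
  [2,6] S\PP   <
    [2,4] NP   <
      [2,3] "heard" : N/S
      [3,4] "song" : NP\(N/S)
    [4,6] (S\PP)\NP   >
      [4,5] "with" : ((S\PP)\NP)/PP
      [5,6] "under" : PP

YES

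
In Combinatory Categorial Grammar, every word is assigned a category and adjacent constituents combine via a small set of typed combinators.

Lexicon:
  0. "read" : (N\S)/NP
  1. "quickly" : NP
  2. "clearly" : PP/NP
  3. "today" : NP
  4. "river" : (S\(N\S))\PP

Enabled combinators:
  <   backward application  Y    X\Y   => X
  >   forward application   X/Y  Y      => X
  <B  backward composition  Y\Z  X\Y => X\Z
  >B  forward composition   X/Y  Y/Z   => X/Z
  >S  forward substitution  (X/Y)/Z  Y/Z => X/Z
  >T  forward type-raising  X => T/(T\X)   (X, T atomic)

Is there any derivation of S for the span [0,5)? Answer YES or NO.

[0,5] S   <
  [0,2] N\S   >
    [0,1] "read" : (N\S)/NP
    [1,2] "quickly" : NP
  [2,5] S\(N\S)   <
    [2,4] PP   >
      [2,3] "clearly" : PP/NP
      [3,4] "today" : NP
    [4,5] "river" : (S\(N\S))\PP

YES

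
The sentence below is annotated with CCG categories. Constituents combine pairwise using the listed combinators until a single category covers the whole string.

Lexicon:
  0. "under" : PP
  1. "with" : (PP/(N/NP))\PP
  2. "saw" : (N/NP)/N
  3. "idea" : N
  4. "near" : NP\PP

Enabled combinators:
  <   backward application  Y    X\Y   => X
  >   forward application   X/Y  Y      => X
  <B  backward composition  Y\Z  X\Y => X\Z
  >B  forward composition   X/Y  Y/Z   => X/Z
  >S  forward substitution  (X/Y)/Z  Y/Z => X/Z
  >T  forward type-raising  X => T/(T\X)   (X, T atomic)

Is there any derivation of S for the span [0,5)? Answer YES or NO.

PP (PP/(N/NP))\PP (N/NP)/N N NP\PP
CKY chart[0,5] = {N/(N\NP), NP, NP/(NP\NP), PP/(PP\NP), S/(S\NP)}; S ∉ chart

NO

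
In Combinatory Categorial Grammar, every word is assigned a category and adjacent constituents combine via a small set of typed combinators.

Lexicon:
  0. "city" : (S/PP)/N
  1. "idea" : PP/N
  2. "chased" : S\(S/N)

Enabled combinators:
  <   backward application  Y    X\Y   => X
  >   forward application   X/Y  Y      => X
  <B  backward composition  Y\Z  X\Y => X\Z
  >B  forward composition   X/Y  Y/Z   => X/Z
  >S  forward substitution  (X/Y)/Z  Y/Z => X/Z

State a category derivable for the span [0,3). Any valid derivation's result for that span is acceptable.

[0,3] S   <
  [0,2] S/N   >S
    [0,1] "city" : (S/PP)/N
    [1,2] "idea" : PP/N
  [2,3] "chased" : S\(S/N)

S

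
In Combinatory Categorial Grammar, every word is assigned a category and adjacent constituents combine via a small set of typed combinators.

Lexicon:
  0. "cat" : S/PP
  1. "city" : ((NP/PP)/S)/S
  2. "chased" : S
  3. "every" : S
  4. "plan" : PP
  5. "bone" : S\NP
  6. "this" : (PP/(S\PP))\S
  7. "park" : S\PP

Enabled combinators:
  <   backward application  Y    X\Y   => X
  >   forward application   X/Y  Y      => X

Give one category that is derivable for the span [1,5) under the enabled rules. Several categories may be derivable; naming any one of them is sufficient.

NP

[0,8] S   >
  [0,1] "cat" : S/PP
  [1,8] PP   >
    [1,7] PP/(S\PP)   <
      [1,6] S   <
        [1,5] NP   >
          [1,4] NP/PP   >
            [1,3] (NP/PP)/S   >
              [1,2] "city" : ((NP/PP)/S)/S
              [2,3] "chased" : S
            [3,4] "every" : S
          [4,5] "plan" : PP
        [5,6] "bone" : S\NP
      [6,7] "this" : (PP/(S\PP))\S
    [7,8] "park" : S\PP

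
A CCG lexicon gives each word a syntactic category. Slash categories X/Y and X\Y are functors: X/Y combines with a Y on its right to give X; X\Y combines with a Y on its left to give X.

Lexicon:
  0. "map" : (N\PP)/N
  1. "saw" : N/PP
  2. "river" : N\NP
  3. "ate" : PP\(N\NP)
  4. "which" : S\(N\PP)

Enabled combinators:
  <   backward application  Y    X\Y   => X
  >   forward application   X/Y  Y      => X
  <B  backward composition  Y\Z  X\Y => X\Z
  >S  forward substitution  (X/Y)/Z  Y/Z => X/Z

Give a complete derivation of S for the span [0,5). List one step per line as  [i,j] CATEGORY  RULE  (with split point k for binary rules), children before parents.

[0,5] S   <
  [0,4] N\PP   >
    [0,1] "map" : (N\PP)/N
    [1,4] N   >
      [1,2] "saw" : N/PP
      [2,4] PP   <
        [2,3] "river" : N\NP
        [3,4] "ate" : PP\(N\NP)
  [4,5] "which" : S\(N\PP)

[0,1] (N\PP)/N  lex  "map"
[1,2] N/PP  lex  "saw"
[2,3] N\NP  lex  "river"
[3,4] PP\(N\NP)  lex  "ate"
[2,4] PP  <  k=3
[1,4] N  >  k=2
[0,4] N\PP  >  k=1
[4,5] S\(N\PP)  lex  "which"
[0,5] S  <  k=4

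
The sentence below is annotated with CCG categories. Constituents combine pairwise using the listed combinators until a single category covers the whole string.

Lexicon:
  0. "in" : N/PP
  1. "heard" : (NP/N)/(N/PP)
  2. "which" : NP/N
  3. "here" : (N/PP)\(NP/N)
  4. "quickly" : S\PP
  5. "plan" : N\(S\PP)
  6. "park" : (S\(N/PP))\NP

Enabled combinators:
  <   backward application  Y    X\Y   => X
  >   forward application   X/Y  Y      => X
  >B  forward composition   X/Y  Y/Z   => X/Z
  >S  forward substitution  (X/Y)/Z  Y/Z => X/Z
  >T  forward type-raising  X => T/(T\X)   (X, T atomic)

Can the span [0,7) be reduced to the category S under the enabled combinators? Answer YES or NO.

[0,7] S   <
  [0,1] "in" : N/PP
  [1,7] S\(N/PP)   <
    [1,6] NP   >
      [1,4] NP/N   >
        [1,2] "heard" : (NP/N)/(N/PP)
        [2,4] N/PP   <
          [2,3] "which" : NP/N
          [3,4] "here" : (N/PP)\(NP/N)
      [4,6] N   <
        [4,5] "quickly" : S\PP
        [5,6] "plan" : N\(S\PP)
    [6,7] "park" : (S\(N/PP))\NP

YES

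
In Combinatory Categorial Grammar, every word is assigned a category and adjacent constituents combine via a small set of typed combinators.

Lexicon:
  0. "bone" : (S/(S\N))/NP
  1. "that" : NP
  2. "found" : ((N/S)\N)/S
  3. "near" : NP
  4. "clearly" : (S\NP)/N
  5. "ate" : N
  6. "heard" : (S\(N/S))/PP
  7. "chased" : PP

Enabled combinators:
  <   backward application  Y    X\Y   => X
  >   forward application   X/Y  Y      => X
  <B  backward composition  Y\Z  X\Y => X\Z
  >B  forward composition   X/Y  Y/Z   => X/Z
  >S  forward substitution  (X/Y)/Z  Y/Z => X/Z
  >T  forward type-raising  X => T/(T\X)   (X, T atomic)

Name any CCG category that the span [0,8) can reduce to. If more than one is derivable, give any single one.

S

[0,8] S   >
  [0,2] S/(S\N)   >
    [0,1] "bone" : (S/(S\N))/NP
    [1,2] "that" : NP
  [2,8] S\N   <B
    [2,6] (N/S)\N   >
      [2,3] "found" : ((N/S)\N)/S
      [3,6] S   <
        [3,4] "near" : NP
        [4,6] S\NP   >
          [4,5] "clearly" : (S\NP)/N
          [5,6] "ate" : N
    [6,8] S\(N/S)   >
      [6,7] "heard" : (S\(N/S))/PP
      [7,8] "chased" : PP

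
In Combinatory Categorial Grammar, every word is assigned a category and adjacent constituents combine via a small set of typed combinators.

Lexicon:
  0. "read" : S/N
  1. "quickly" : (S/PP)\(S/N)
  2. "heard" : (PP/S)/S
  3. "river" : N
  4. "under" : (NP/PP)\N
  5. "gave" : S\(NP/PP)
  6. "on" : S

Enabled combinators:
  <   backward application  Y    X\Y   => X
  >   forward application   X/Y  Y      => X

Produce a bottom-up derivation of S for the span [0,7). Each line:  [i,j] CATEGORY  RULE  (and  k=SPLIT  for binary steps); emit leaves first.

[0,7] S   >
  [0,2] S/PP   <
    [0,1] "read" : S/N
    [1,2] "quickly" : (S/PP)\(S/N)
  [2,7] PP   >
    [2,6] PP/S   >
      [2,3] "heard" : (PP/S)/S
      [3,6] S   <
        [3,5] NP/PP   <
          [3,4] "river" : N
          [4,5] "under" : (NP/PP)\N
        [5,6] "gave" : S\(NP/PP)
    [6,7] "on" : S

[0,1] S/N  lex  "read"
[1,2] (S/PP)\(S/N)  lex  "quickly"
[0,2] S/PP  <  k=1
[2,3] (PP/S)/S  lex  "heard"
[3,4] N  lex  "river"
[4,5] (NP/PP)\N  lex  "under"
[3,5] NP/PP  <  k=4
[5,6] S\(NP/PP)  lex  "gave"
[3,6] S  <  k=5
[2,6] PP/S  >  k=3
[6,7] S  lex  "on"
[2,7] PP  >  k=6
[0,7] S  >  k=2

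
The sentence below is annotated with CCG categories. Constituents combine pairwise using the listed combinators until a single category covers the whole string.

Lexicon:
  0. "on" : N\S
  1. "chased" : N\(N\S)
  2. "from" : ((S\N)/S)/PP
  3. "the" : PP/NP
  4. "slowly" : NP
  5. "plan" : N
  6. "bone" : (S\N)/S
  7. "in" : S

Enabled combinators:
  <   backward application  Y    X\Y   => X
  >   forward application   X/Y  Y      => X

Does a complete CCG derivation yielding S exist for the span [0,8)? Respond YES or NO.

[0,8] S   <
  [0,2] N   <
    [0,1] "on" : N\S
    [1,2] "chased" : N\(N\S)
  [2,8] S\N   >
    [2,5] (S\N)/S   >
      [2,3] "from" : ((S\N)/S)/PP
      [3,5] PP   >
        [3,4] "the" : PP/NP
        [4,5] "slowly" : NP
    [5,8] S   <
      [5,6] "plan" : N
      [6,8] S\N   >
        [6,7] "bone" : (S\N)/S
        [7,8] "in" : S

YES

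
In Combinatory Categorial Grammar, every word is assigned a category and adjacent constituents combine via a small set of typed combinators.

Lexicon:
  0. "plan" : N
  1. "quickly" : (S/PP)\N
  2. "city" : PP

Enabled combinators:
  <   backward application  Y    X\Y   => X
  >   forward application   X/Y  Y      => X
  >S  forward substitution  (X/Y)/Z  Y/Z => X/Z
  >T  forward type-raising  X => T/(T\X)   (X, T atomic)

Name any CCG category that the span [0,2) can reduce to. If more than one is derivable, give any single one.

S/PP

[0,3] S   >
  [0,2] S/PP   <
    [0,1] "plan" : N
    [1,2] "quickly" : (S/PP)\N
  [2,3] "city" : PP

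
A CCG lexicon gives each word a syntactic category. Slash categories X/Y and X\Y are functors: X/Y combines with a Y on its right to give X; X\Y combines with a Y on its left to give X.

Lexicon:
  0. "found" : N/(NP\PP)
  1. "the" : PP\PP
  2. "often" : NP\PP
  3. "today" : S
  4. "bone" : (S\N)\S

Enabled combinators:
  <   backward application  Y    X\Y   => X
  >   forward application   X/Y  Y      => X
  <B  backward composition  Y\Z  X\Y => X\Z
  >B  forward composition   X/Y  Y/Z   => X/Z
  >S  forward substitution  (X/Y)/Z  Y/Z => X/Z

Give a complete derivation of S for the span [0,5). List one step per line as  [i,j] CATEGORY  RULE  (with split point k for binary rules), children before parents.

[0,5] S   <
  [0,3] N   >
    [0,1] "found" : N/(NP\PP)
    [1,3] NP\PP   <B
      [1,2] "the" : PP\PP
      [2,3] "often" : NP\PP
  [3,5] S\N   <
    [3,4] "today" : S
    [4,5] "bone" : (S\N)\S

[0,1] N/(NP\PP)  lex  "found"
[1,2] PP\PP  lex  "the"
[2,3] NP\PP  lex  "often"
[1,3] NP\PP  <B  k=2
[0,3] N  >  k=1
[3,4] S  lex  "today"
[4,5] (S\N)\S  lex  "bone"
[3,5] S\N  <  k=4
[0,5] S  <  k=3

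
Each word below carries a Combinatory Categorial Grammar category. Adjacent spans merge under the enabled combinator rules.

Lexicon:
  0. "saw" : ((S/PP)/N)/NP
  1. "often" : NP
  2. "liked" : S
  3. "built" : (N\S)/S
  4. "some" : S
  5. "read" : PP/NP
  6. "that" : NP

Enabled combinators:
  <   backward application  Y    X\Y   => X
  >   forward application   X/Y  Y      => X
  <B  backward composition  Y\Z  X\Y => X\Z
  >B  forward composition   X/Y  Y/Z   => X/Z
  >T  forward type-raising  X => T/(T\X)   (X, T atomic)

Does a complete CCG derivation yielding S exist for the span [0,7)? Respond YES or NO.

YES

[0,7] S   >
  [0,5] S/PP   >
    [0,2] (S/PP)/N   >
      [0,1] "saw" : ((S/PP)/N)/NP
      [1,2] "often" : NP
    [2,5] N   >
      [2,3] N/(N\S)   >T
        [2,3] "liked" : S
      [3,5] N\S   >
        [3,4] "built" : (N\S)/S
        [4,5] "some" : S
  [5,7] PP   >
    [5,6] "read" : PP/NP
    [6,7] "that" : NP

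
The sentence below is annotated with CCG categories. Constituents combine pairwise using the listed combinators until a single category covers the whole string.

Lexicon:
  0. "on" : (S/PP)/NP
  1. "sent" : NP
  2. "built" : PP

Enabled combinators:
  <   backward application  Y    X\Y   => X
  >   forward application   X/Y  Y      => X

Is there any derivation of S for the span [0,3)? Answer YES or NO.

YES

[0,3] S   >
  [0,2] S/PP   >
    [0,1] "on" : (S/PP)/NP
    [1,2] "sent" : NP
  [2,3] "built" : PP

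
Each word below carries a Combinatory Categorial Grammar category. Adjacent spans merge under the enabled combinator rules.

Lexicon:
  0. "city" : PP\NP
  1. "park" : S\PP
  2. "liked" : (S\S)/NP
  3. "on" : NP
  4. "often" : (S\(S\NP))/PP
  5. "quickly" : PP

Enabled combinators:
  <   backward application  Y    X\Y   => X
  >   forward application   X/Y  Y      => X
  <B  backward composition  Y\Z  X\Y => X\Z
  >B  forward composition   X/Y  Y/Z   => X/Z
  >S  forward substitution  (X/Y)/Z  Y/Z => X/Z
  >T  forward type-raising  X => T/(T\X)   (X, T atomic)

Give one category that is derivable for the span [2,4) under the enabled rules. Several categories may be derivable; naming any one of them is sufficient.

[0,6] S   <
  [0,4] S\NP   <B
    [0,2] S\NP   <B
      [0,1] "city" : PP\NP
      [1,2] "park" : S\PP
    [2,4] S\S   >
      [2,3] "liked" : (S\S)/NP
      [3,4] "on" : NP
  [4,6] S\(S\NP)   >
    [4,5] "often" : (S\(S\NP))/PP
    [5,6] "quickly" : PP

S\S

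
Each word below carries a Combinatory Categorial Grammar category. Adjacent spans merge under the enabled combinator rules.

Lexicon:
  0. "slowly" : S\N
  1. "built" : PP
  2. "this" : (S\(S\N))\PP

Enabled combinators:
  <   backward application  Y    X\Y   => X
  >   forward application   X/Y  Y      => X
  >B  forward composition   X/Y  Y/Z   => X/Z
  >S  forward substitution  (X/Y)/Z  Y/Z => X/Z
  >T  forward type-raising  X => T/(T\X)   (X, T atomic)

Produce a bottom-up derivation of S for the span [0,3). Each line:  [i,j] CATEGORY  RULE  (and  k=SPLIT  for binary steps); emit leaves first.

[0,1] S\N  lex  "slowly"
[1,2] PP  lex  "built"
[2,3] (S\(S\N))\PP  lex  "this"
[1,3] S\(S\N)  <  k=2
[0,3] S  <  k=1

[0,3] S   <
  [0,1] "slowly" : S\N
  [1,3] S\(S\N)   <
    [1,2] "built" : PP
    [2,3] "this" : (S\(S\N))\PP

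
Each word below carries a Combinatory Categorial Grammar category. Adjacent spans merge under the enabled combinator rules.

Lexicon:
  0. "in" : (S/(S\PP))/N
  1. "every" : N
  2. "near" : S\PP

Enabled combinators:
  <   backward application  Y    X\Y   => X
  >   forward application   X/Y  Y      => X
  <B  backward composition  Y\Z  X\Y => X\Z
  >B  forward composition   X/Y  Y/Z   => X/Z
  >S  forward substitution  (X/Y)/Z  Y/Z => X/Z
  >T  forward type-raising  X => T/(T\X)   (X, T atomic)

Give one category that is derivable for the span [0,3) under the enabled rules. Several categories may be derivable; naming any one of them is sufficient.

S

[0,3] S   >
  [0,2] S/(S\PP)   >
    [0,1] "in" : (S/(S\PP))/N
    [1,2] "every" : N
  [2,3] "near" : S\PP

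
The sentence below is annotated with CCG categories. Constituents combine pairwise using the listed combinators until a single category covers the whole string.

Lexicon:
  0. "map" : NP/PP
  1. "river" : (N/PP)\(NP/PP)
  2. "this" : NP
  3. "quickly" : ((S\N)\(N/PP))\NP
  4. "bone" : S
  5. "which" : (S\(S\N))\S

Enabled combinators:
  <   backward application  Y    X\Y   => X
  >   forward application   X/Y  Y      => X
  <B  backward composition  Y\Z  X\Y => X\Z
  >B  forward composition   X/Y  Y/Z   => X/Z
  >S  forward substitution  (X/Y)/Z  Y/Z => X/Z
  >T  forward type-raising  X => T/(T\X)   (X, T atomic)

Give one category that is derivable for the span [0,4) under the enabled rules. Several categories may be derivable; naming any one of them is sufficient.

S\N

[0,6] S   <
  [0,4] S\N   <
    [0,2] N/PP   <
      [0,1] "map" : NP/PP
      [1,2] "river" : (N/PP)\(NP/PP)
    [2,4] (S\N)\(N/PP)   <
      [2,3] "this" : NP
      [3,4] "quickly" : ((S\N)\(N/PP))\NP
  [4,6] S\(S\N)   <
    [4,5] "bone" : S
    [5,6] "which" : (S\(S\N))\S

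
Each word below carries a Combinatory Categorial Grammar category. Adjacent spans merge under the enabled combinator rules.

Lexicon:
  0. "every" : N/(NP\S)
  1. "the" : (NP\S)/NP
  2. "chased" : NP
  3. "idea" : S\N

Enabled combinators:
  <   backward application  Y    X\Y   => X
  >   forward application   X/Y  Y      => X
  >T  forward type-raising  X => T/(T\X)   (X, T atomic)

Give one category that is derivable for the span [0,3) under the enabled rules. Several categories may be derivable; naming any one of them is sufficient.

[0,4] S   <
  [0,3] N   >
    [0,1] "every" : N/(NP\S)
    [1,3] NP\S   >
      [1,2] "the" : (NP\S)/NP
      [2,3] "chased" : NP
  [3,4] "idea" : S\N

N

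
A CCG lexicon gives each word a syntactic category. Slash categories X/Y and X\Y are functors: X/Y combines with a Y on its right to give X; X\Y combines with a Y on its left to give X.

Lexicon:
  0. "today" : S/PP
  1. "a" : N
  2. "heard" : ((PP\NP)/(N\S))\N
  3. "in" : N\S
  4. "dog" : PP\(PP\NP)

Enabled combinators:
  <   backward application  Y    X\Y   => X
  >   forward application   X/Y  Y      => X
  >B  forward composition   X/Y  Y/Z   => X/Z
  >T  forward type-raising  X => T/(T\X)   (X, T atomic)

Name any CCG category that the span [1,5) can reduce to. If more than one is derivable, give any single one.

[0,5] S   >
  [0,1] "today" : S/PP
  [1,5] PP   <
    [1,4] PP\NP   >
      [1,3] (PP\NP)/(N\S)   <
        [1,2] "a" : N
        [2,3] "heard" : ((PP\NP)/(N\S))\N
      [3,4] "in" : N\S
    [4,5] "dog" : PP\(PP\NP)

PP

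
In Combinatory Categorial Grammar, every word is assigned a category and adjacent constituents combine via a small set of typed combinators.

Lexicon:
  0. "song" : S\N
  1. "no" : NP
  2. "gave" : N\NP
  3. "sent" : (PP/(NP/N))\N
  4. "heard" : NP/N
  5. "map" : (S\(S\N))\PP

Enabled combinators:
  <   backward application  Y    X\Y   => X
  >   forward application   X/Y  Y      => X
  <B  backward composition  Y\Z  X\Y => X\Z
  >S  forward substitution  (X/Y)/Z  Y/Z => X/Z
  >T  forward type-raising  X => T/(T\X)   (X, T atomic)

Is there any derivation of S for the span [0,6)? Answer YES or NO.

[0,6] S   <
  [0,1] "song" : S\N
  [1,6] S\(S\N)   <
    [1,5] PP   >
      [1,4] PP/(NP/N)   <
        [1,3] N   <
          [1,2] "no" : NP
          [2,3] "gave" : N\NP
        [3,4] "sent" : (PP/(NP/N))\N
      [4,5] "heard" : NP/N
    [5,6] "map" : (S\(S\N))\PP

YES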